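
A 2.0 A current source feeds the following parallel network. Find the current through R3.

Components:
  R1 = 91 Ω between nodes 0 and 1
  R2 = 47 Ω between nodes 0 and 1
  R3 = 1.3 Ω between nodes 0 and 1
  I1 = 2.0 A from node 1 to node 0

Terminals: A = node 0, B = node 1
All resistors sit directly between nodes 0 and 1, so they are in parallel and share one voltage V; the full source current 2 A splits among them.
1/R_par = 1/91 + 1/47 + 1/1.3 = 0.8015 S  =>  R_par = 1.248 Ω
V = I × R_par = 2 × 1.248 = 2.495 V
I_R3 = V/R3 = 2.495/1.3 = 1.919 A

Final answer: 1.919 A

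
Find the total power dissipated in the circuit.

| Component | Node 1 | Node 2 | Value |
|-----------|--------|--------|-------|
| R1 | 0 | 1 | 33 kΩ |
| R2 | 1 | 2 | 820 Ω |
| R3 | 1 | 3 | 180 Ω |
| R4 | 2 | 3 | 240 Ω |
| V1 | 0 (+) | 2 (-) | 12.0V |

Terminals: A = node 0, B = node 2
Nodal analysis, taking node 2 as the 0 V reference.
Source V1 fixes V_0 = 12 V.
KCL at each unknown node (sum of currents leaving = 0; resistances in Ω):
  Node 1: (V_1 - 12)/33000 + (V_1 - 0)/820 + (V_1 - V_3)/180 = 0
  Node 3: (V_3 - V_1)/180 + (V_3 - 0)/240 = 0
Collecting terms (coefficients in siemens):
  0.006805·V_1 - 0.005556·V_3 = 0.0003636
  0.009722·V_3 - 0.005556·V_1 = 0
Determinant D = (0.006805)(0.009722) - (-0.005556)(-0.005556) = 0.0000353
V_1 = [(0.0003636)(0.009722) - (-0.005556)(0)]/D = 0.1002 V
V_3 = [(0.006805)(0) - (0.0003636)(-0.005556)]/D = 0.05723 V
Power in each resistor, P = (ΔV)²/R:
  P_R1 = (12 - 0.1002)²/33000 = 0.004291 W
  P_R2 = (0.1002 - 0)²/820 = 0.00001223 W
  P_R3 = (0.1002 - 0.05723)²/180 = 0.00001024 W
  P_R4 = (0 - 0.05723)²/240 = 0.00001365 W
P_total = P_R1 + P_R2 + P_R3 + P_R4 = 0.004327 W

Final answer: 0.004327 W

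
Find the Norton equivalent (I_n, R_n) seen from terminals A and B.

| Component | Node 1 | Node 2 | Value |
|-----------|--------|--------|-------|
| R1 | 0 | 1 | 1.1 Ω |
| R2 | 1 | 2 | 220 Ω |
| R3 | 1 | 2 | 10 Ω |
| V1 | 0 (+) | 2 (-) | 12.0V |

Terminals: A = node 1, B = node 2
Find the Thévenin equivalent first; then I_n = V_th/R_th and R_n = R_th.
Step 1 — V_th is the open-circuit voltage V_A - V_B (nothing connected across the terminals).
Nodal analysis, taking node 2 as the 0 V reference.
Source V1 fixes V_0 = 12 V.
KCL at each unknown node (sum of currents leaving = 0; resistances in Ω):
  Node 1: (V_1 - 12)/1.1 + (V_1 - 0)/220 + (V_1 - 0)/10 = 0
Collecting terms: 1.014 × V_1 = 10.91  =>  V_1 = 10.76 V
V_th = V_1 - V_2 = 10.76 - 0 = 10.76 V
Step 2 — R_th: zero the source — replace V1 by a short circuit (node 2 merges into node 0) — and find the resistance seen between A (node 1) and B (node 0).
Reduce the network between node 1 (A) and node 0 (B) by series/parallel combination:
  Rp1 = R1 ‖ R2 ‖ R3 (parallel, all between nodes 0 and 1) = 1/(1/1.1 + 1/220 + 1/10) = 0.9865 Ω
R_th = 0.9865 Ω
I_n = V_th/R_th = 10.76/0.9865 = 10.91 A, and R_n = R_th = 0.9865 Ω

Final answer: I_n = 10.91 A, R_n = 0.9865 Ω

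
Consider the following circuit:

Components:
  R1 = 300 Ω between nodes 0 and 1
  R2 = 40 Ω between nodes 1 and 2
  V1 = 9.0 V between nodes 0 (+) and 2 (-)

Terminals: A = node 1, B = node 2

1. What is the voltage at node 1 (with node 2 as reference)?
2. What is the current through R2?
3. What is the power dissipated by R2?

Nodal analysis, taking node 2 as the 0 V reference.
Source V1 fixes V_0 = 9 V.
KCL at each unknown node (sum of currents leaving = 0; resistances in Ω):
  Node 1: (V_1 - 9)/300 + (V_1 - 0)/40 = 0
Collecting terms: 0.02833 × V_1 = 0.03  =>  V_1 = 1.059 V
Part 1:
  Read off the nodal solution: V_1 = 1.059 V
Part 2:
  I_R2 = (V_1 - V_2)/R2 = (1.059 - 0)/40 = 0.02647 A
  Magnitude: I_R2 = 0.02647 A
Part 3:
  I_R2 = (V_1 - V_2)/R2 = (1.059 - 0)/40 = 0.02647 A
  P_R2 = I_R2² × R2 = (0.02647)² × 40 = 0.02803 W

Final answers:
1. V_1 = 1.059 V
2. I_R2 = 0.02647 A
3. P_R2 = 0.02803 W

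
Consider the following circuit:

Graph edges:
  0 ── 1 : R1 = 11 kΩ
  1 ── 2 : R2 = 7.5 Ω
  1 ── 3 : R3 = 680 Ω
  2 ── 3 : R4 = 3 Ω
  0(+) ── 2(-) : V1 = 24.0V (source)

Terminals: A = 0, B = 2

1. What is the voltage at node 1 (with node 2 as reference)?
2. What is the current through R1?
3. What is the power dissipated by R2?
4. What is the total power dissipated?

Nodal analysis, taking node 2 as the 0 V reference.
Source V1 fixes V_0 = 24 V.
KCL at each unknown node (sum of currents leaving = 0; resistances in Ω):
  Node 1: (V_1 - 24)/11000 + (V_1 - 0)/7.5 + (V_1 - V_3)/680 = 0
  Node 3: (V_3 - V_1)/680 + (V_3 - 0)/3 = 0
Collecting terms (coefficients in siemens):
  0.1349·V_1 - 0.001471·V_3 = 0.002182
  0.3348·V_3 - 0.001471·V_1 = 0
Determinant D = (0.1349)(0.3348) - (-0.001471)(-0.001471) = 0.04516
V_1 = [(0.002182)(0.3348) - (-0.001471)(0)]/D = 0.01617 V
V_3 = [(0.1349)(0) - (0.002182)(-0.001471)]/D = 0.00007105 V
Part 1:
  Read off the nodal solution: V_1 = 0.01617 V
Part 2:
  I_R1 = (V_0 - V_1)/R1 = (24 - 0.01617)/11000 = 0.00218 A
  Magnitude: I_R1 = 0.00218 A
Part 3:
  I_R2 = (V_1 - V_2)/R2 = (0.01617 - 0)/7.5 = 0.002157 A
  P_R2 = I_R2² × R2 = (0.002157)² × 7.5 = 0.00003488 W
Part 4:
  Power in each resistor, P = (ΔV)²/R:
    P_R1 = (24 - 0.01617)²/11000 = 0.05229 W
    P_R2 = (0.01617 - 0)²/7.5 = 0.00003488 W
    P_R3 = (0.01617 - 0.00007105)²/680 = 0.0000003814 W
    P_R4 = (0 - 0.00007105)²/3 = 0.000000001683 W
  P_total = P_R1 + P_R2 + P_R3 + P_R4 = 0.05233 W

Final answers:
1. V_1 = 0.01617 V
2. I_R1 = 0.00218 A
3. P_R2 = 3.488e-05 W
4. P_total = 0.05233 W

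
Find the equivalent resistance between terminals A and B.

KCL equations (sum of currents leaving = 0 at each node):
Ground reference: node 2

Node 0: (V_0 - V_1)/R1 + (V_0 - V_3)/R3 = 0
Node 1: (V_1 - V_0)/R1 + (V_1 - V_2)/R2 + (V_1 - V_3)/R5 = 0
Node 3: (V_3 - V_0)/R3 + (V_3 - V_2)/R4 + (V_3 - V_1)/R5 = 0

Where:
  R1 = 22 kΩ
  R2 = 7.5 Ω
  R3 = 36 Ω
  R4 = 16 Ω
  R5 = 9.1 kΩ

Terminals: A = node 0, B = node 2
The network is not a plain series/parallel combination. Inject a 1 A test current into terminal A (node 0) and return it from terminal B (node 2); then R_eq = V_A / (1 A).
Nodal analysis, taking node 2 as the 0 V reference.
Current source I_test pushes 1 A into node 0 and draws it out of node 2.
KCL at each unknown node (sum of currents leaving = 0; resistances in Ω):
  Node 0: (V_0 - V_1)/22000 + (V_0 - V_3)/36 - 1 = 0
  Node 1: (V_1 - V_0)/22000 + (V_1 - 0)/7.5 + (V_1 - V_3)/9100 = 0
  Node 3: (V_3 - V_0)/36 + (V_3 - V_1)/9100 + (V_3 - 0)/16 = 0
Collecting terms (coefficients in siemens):
  0.02782·V_0 - 0.00004545·V_1 - 0.02778·V_3 = 1
  0.1335·V_1 - 0.00004545·V_0 - 0.0001099·V_3 = 0
  0.09039·V_3 - 0.02778·V_0 - 0.0001099·V_1 = 0
Solving these 3 simultaneous equations (Gaussian elimination) gives:
  V_0 = 51.85 V, V_1 = 0.03077 V, V_3 = 15.93 V
R_eq = V_0 / 1 A = 51.85 Ω

Final answer: 51.85 Ω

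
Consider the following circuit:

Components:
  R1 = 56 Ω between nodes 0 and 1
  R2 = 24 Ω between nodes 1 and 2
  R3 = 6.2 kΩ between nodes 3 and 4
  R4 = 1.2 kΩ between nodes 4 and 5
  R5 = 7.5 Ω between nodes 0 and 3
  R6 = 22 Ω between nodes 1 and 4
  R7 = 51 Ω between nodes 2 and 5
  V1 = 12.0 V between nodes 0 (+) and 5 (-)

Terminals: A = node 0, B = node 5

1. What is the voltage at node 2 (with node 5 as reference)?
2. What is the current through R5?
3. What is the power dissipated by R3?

Nodal analysis, taking node 5 as the 0 V reference.
Source V1 fixes V_0 = 12 V.
KCL at each unknown node (sum of currents leaving = 0; resistances in Ω):
  Node 1: (V_1 - 12)/56 + (V_1 - V_2)/24 + (V_1 - V_4)/22 = 0
  Node 2: (V_2 - V_1)/24 + (V_2 - 0)/51 = 0
  Node 3: (V_3 - V_4)/6200 + (V_3 - 12)/7.5 = 0
  Node 4: (V_4 - V_3)/6200 + (V_4 - 0)/1200 + (V_4 - V_1)/22 = 0
Collecting terms (coefficients in siemens):
  0.105·V_1 - 0.04167·V_2 - 0.04545·V_4 = 0.2143
  0.06127·V_2 - 0.04167·V_1 = 0
  0.1335·V_3 - 0.0001613·V_4 = 1.6
  0.04645·V_4 - 0.04545·V_1 - 0.0001613·V_3 = 0
Solving these 4 simultaneous equations (Gaussian elimination) gives:
  V_1 = 6.721 V, V_2 = 4.57 V, V_3 = 11.99 V, V_4 = 6.619 V
Part 1:
  Read off the nodal solution: V_2 = 4.57 V
Part 2:
  I_R5 = (V_0 - V_3)/R5 = (12 - 11.99)/7.5 = 0.0008669 A
  Magnitude: I_R5 = 0.0008669 A
Part 3:
  I_R3 = (V_3 - V_4)/R3 = (11.99 - 6.619)/6200 = 0.0008669 A
  P_R3 = I_R3² × R3 = (0.0008669)² × 6200 = 0.004659 W

Final answers:
1. V_2 = 4.57 V
2. I_R5 = 0.0008669 A
3. P_R3 = 0.004659 W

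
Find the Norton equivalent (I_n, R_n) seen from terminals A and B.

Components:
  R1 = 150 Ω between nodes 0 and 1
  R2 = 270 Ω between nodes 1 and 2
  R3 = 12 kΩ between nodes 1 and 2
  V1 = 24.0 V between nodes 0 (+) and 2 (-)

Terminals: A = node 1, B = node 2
Find the Thévenin equivalent first; then I_n = V_th/R_th and R_n = R_th.
Step 1 — V_th is the open-circuit voltage V_A - V_B (nothing connected across the terminals).
Nodal analysis, taking node 2 as the 0 V reference.
Source V1 fixes V_0 = 24 V.
KCL at each unknown node (sum of currents leaving = 0; resistances in Ω):
  Node 1: (V_1 - 24)/150 + (V_1 - 0)/270 + (V_1 - 0)/12000 = 0
Collecting terms: 0.01045 × V_1 = 0.16  =>  V_1 = 15.31 V
V_th = V_1 - V_2 = 15.31 - 0 = 15.31 V
Step 2 — R_th: zero the source — replace V1 by a short circuit (node 2 merges into node 0) — and find the resistance seen between A (node 1) and B (node 0).
Reduce the network between node 1 (A) and node 0 (B) by series/parallel combination:
  Rp1 = R1 ‖ R2 ‖ R3 (parallel, all between nodes 0 and 1) = 1/(1/150 + 1/270 + 1/12000) = 95.66 Ω
R_th = 95.66 Ω
I_n = V_th/R_th = 15.31/95.66 = 0.16 A, and R_n = R_th = 95.66 Ω

Final answer: I_n = 0.16 A, R_n = 95.66 Ω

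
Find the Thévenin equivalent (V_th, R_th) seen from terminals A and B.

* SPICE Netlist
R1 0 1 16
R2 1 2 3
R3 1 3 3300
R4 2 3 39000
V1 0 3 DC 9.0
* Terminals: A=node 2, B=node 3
Step 1 — V_th is the open-circuit voltage V_A - V_B (nothing connected across the terminals).
Nodal analysis, taking node 3 as the 0 V reference.
Source V1 fixes V_0 = 9 V.
KCL at each unknown node (sum of currents leaving = 0; resistances in Ω):
  Node 1: (V_1 - 9)/16 + (V_1 - V_2)/3 + (V_1 - 0)/3300 = 0
  Node 2: (V_2 - V_1)/3 + (V_2 - 0)/39000 = 0
Collecting terms (coefficients in siemens):
  0.3961·V_1 - 0.3333·V_2 = 0.5625
  0.3334·V_2 - 0.3333·V_1 = 0
Determinant D = (0.3961)(0.3334) - (-0.3333)(-0.3333) = 0.02094
V_1 = [(0.5625)(0.3334) - (-0.3333)(0)]/D = 8.953 V
V_2 = [(0.3961)(0) - (0.5625)(-0.3333)]/D = 8.952 V
V_th = V_2 - V_3 = 8.952 - 0 = 8.952 V
Step 2 — R_th: zero the source — replace V1 by a short circuit (node 3 merges into node 0) — and find the resistance seen between A (node 2) and B (node 0).
Reduce the network between node 2 (A) and node 0 (B) by series/parallel combination:
  Rp1 = R1 ‖ R3 (parallel, both between nodes 0 and 1) = 1/(1/16 + 1/3300) = 15.92 Ω
  Rs1 = R2 + Rp1 (series, joined only at node 1) = 3 + 15.92 = 18.92 Ω
  Rp2 = R4 ‖ Rs1 (parallel, both between nodes 0 and 2) = 1/(1/39000 + 1/18.92) = 18.91 Ω
R_th = 18.91 Ω

Final answer: V_th = 8.952 V, R_th = 18.91 Ω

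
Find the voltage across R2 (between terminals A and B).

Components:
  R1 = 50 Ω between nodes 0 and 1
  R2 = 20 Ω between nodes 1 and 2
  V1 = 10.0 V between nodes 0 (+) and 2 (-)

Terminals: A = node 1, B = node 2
R1 and R2 are in series across V1 (node 0 → node 1 → node 2), and the output A–B is taken across R2, so this is a voltage divider.
Series current: I = V1/(R1 + R2) = 10/(50 + 20) = 10/70 = 0.1429 A
V_R2 = I × R2 = V1 × R2/(R1 + R2) = 10 × 20/70 = 2.857 V

Final answer: 2.857 V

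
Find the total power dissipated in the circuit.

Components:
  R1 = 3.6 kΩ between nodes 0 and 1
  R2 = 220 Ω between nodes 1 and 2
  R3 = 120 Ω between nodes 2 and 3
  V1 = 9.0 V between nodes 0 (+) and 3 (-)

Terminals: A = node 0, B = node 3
Nodal analysis, taking node 3 as the 0 V reference.
Source V1 fixes V_0 = 9 V.
KCL at each unknown node (sum of currents leaving = 0; resistances in Ω):
  Node 1: (V_1 - 9)/3600 + (V_1 - V_2)/220 = 0
  Node 2: (V_2 - V_1)/220 + (V_2 - 0)/120 = 0
Collecting terms (coefficients in siemens):
  0.004823·V_1 - 0.004545·V_2 = 0.0025
  0.01288·V_2 - 0.004545·V_1 = 0
Determinant D = (0.004823)(0.01288) - (-0.004545)(-0.004545) = 0.00004146
V_1 = [(0.0025)(0.01288) - (-0.004545)(0)]/D = 0.7766 V
V_2 = [(0.004823)(0) - (0.0025)(-0.004545)]/D = 0.2741 V
Power in each resistor, P = (ΔV)²/R:
  P_R1 = (9 - 0.7766)²/3600 = 0.01878 W
  P_R2 = (0.7766 - 0.2741)²/220 = 0.001148 W
  P_R3 = (0.2741 - 0)²/120 = 0.0006261 W
P_total = P_R1 + P_R2 + P_R3 = 0.02056 W

Final answer: 0.02056 W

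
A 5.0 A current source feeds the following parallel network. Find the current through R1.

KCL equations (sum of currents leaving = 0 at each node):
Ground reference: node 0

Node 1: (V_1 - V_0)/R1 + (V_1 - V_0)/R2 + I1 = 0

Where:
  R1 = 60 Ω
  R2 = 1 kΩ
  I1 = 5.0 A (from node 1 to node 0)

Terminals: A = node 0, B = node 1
All resistors sit directly between nodes 0 and 1, so they are in parallel and share one voltage V; the full source current 5 A splits among them.
1/R_par = 1/60 + 1/1000 = 0.01767 S  =>  R_par = 56.6 Ω
V = I × R_par = 5 × 56.6 = 283 V
I_R1 = V/R1 = 283/60 = 4.717 A

Final answer: 4.717 A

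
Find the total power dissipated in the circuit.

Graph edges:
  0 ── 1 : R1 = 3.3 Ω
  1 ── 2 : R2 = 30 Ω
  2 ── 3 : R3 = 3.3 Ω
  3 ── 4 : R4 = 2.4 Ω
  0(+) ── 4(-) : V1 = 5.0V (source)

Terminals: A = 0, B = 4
Nodal analysis, taking node 4 as the 0 V reference.
Source V1 fixes V_0 = 5 V.
KCL at each unknown node (sum of currents leaving = 0; resistances in Ω):
  Node 1: (V_1 - 5)/3.3 + (V_1 - V_2)/30 = 0
  Node 2: (V_2 - V_1)/30 + (V_2 - V_3)/3.3 = 0
  Node 3: (V_3 - V_2)/3.3 + (V_3 - 0)/2.4 = 0
Collecting terms (coefficients in siemens):
  0.3364·V_1 - 0.03333·V_2 = 1.515
  0.3364·V_2 - 0.03333·V_1 - 0.303·V_3 = 0
  0.7197·V_3 - 0.303·V_2 = 0
Solving these 3 simultaneous equations (Gaussian elimination) gives:
  V_1 = 4.577 V, V_2 = 0.7308 V, V_3 = 0.3077 V
Power in each resistor, P = (ΔV)²/R:
  P_R1 = (5 - 4.577)²/3.3 = 0.05424 W
  P_R2 = (4.577 - 0.7308)²/30 = 0.4931 W
  P_R3 = (0.7308 - 0.3077)²/3.3 = 0.05424 W
  P_R4 = (0.3077 - 0)²/2.4 = 0.03945 W
P_total = P_R1 + P_R2 + P_R3 + P_R4 = 0.641 W

Final answer: 0.641 W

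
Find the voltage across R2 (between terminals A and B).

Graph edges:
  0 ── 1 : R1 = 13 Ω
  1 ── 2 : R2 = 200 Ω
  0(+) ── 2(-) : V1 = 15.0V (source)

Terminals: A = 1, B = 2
R1 and R2 are in series across V1 (node 0 → node 1 → node 2), and the output A–B is taken across R2, so this is a voltage divider.
Series current: I = V1/(R1 + R2) = 15/(13 + 200) = 15/213 = 0.07042 A
V_R2 = I × R2 = V1 × R2/(R1 + R2) = 15 × 200/213 = 14.08 V

Final answer: 14.08 V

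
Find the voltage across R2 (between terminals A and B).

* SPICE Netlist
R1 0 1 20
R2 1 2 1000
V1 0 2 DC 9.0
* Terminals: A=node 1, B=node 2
R1 and R2 are in series across V1 (node 0 → node 1 → node 2), and the output A–B is taken across R2, so this is a voltage divider.
Series current: I = V1/(R1 + R2) = 9/(20 + 1000) = 9/1020 = 0.008824 A
V_R2 = I × R2 = V1 × R2/(R1 + R2) = 9 × 1000/1020 = 8.824 V

Final answer: 8.824 V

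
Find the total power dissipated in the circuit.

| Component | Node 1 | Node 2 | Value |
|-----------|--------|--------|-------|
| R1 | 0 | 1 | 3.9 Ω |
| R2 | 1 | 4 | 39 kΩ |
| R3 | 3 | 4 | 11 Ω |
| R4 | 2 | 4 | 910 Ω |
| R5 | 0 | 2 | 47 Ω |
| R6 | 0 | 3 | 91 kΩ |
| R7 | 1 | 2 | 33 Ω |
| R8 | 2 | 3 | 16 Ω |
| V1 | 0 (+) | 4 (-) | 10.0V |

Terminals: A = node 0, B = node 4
Nodal analysis, taking node 4 as the 0 V reference.
Source V1 fixes V_0 = 10 V.
KCL at each unknown node (sum of currents leaving = 0; resistances in Ω):
  Node 1: (V_1 - 10)/3.9 + (V_1 - 0)/39000 + (V_1 - V_2)/33 = 0
  Node 2: (V_2 - 0)/910 + (V_2 - 10)/47 + (V_2 - V_1)/33 + (V_2 - V_3)/16 = 0
  Node 3: (V_3 - 0)/11 + (V_3 - 10)/91000 + (V_3 - V_2)/16 = 0
Collecting terms (coefficients in siemens):
  0.2867·V_1 - 0.0303·V_2 = 2.564
  0.1152·V_2 - 0.0303·V_1 - 0.0625·V_3 = 0.2128
  0.1534·V_3 - 0.0625·V_2 = 0.0001099
Solving these 3 simultaneous equations (Gaussian elimination) gives:
  V_1 = 9.533 V, V_2 = 5.592 V, V_3 = 2.279 V
Power in each resistor, P = (ΔV)²/R:
  P_R1 = (10 - 9.533)²/3.9 = 0.05586 W
  P_R2 = (9.533 - 0)²/39000 = 0.00233 W
  P_R3 = (2.279 - 0)²/11 = 0.4721 W
  P_R4 = (5.592 - 0)²/910 = 0.03436 W
  P_R5 = (10 - 5.592)²/47 = 0.4134 W
  P_R6 = (10 - 2.279)²/91000 = 0.0006551 W
  P_R7 = (9.533 - 5.592)²/33 = 0.4707 W
  P_R8 = (5.592 - 2.279)²/16 = 0.6861 W
P_total = P_R1 + P_R2 + P_R3 + P_R4 + P_R5 + P_R6 + P_R7 + P_R8 = 2.135 W

Final answer: 2.135 W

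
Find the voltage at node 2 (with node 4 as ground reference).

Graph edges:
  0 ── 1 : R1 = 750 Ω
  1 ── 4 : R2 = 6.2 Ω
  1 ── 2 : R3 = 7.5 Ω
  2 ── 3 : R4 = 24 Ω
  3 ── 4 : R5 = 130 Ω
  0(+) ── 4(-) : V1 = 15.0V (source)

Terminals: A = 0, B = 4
Nodal analysis, taking node 4 as the 0 V reference.
Source V1 fixes V_0 = 15 V.
KCL at each unknown node (sum of currents leaving = 0; resistances in Ω):
  Node 1: (V_1 - 15)/750 + (V_1 - 0)/6.2 + (V_1 - V_2)/7.5 = 0
  Node 2: (V_2 - V_1)/7.5 + (V_2 - V_3)/24 = 0
  Node 3: (V_3 - V_2)/24 + (V_3 - 0)/130 = 0
Collecting terms (coefficients in siemens):
  0.296·V_1 - 0.1333·V_2 = 0.02
  0.175·V_2 - 0.1333·V_1 - 0.04167·V_3 = 0
  0.04936·V_3 - 0.04167·V_2 = 0
Solving these 3 simultaneous equations (Gaussian elimination) gives:
  V_1 = 0.1185 V, V_2 = 0.113 V, V_3 = 0.09536 V
The requested potential is V_2 = 0.113 V.

Final answer: V_2 = 0.113 V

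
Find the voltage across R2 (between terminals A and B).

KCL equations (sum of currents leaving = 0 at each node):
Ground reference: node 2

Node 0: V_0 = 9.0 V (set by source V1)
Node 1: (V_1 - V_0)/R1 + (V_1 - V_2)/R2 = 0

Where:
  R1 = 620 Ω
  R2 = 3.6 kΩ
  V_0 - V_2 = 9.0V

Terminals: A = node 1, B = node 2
R1 and R2 are in series across V1 (node 0 → node 1 → node 2), and the output A–B is taken across R2, so this is a voltage divider.
Series current: I = V1/(R1 + R2) = 9/(620 + 3600) = 9/4220 = 0.002133 A
V_R2 = I × R2 = V1 × R2/(R1 + R2) = 9 × 3600/4220 = 7.678 V

Final answer: 7.678 V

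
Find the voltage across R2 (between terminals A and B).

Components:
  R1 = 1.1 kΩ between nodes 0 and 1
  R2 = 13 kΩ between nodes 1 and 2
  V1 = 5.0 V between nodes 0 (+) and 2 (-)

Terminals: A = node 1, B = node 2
R1 and R2 are in series across V1 (node 0 → node 1 → node 2), and the output A–B is taken across R2, so this is a voltage divider.
Series current: I = V1/(R1 + R2) = 5/(1100 + 13000) = 5/14100 = 0.0003546 A
V_R2 = I × R2 = V1 × R2/(R1 + R2) = 5 × 13000/14100 = 4.61 V

Final answer: 4.61 V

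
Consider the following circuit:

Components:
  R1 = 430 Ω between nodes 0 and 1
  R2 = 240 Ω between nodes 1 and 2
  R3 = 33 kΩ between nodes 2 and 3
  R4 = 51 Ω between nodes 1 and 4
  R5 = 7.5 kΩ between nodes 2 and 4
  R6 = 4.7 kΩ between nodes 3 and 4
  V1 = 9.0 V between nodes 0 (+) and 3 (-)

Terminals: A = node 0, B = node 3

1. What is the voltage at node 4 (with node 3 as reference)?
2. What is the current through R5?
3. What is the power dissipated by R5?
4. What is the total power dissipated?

Nodal analysis, taking node 3 as the 0 V reference.
Source V1 fixes V_0 = 9 V.
KCL at each unknown node (sum of currents leaving = 0; resistances in Ω):
  Node 1: (V_1 - 9)/430 + (V_1 - V_2)/240 + (V_1 - V_4)/51 = 0
  Node 2: (V_2 - V_1)/240 + (V_2 - 0)/33000 + (V_2 - V_4)/7500 = 0
  Node 4: (V_4 - V_1)/51 + (V_4 - V_2)/7500 + (V_4 - 0)/4700 = 0
Collecting terms (coefficients in siemens):
  0.0261·V_1 - 0.004167·V_2 - 0.01961·V_4 = 0.02093
  0.00433·V_2 - 0.004167·V_1 - 0.0001333·V_4 = 0
  0.01995·V_4 - 0.01961·V_1 - 0.0001333·V_2 = 0
Solving these 3 simultaneous equations (Gaussian elimination) gives:
  V_1 = 8.156 V, V_2 = 8.097 V, V_4 = 8.069 V
Part 1:
  Read off the nodal solution: V_4 = 8.069 V
Part 2:
  I_R5 = (V_2 - V_4)/R5 = (8.097 - 8.069)/7500 = 0.00000368 A
  Magnitude: I_R5 = 0.00000368 A
Part 3:
  I_R5 = (V_2 - V_4)/R5 = (8.097 - 8.069)/7500 = 0.00000368 A
  P_R5 = I_R5² × R5 = (0.00000368)² × 7500 = 0.0000001016 W
Part 4:
  Power in each resistor, P = (ΔV)²/R:
    P_R1 = (9 - 8.156)²/430 = 0.001655 W
    P_R2 = (8.156 - 8.097)²/240 = 0.00001488 W
    P_R3 = (8.097 - 0)²/33000 = 0.001986 W
    P_R4 = (8.156 - 8.069)²/51 = 0.0001497 W
    P_R5 = (8.097 - 8.069)²/7500 = 0.0000001016 W
    P_R6 = (0 - 8.069)²/4700 = 0.01385 W
  P_total = P_R1 + P_R2 + P_R3 + P_R4 + P_R5 + P_R6 = 0.01766 W

Final answers:
1. V_4 = 8.069 V
2. I_R5 = 3.68e-06 A
3. P_R5 = 1.016e-07 W
4. P_total = 0.01766 W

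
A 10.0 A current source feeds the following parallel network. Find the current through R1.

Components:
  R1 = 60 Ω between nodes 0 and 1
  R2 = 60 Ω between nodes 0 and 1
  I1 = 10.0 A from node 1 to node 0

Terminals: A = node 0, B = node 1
All resistors sit directly between nodes 0 and 1, so they are in parallel and share one voltage V; the full source current 10 A splits among them.
1/R_par = 1/60 + 1/60 = 0.03333 S  =>  R_par = 30 Ω
V = I × R_par = 10 × 30 = 300 V
I_R1 = V/R1 = 300/60 = 5 A

Final answer: 5 A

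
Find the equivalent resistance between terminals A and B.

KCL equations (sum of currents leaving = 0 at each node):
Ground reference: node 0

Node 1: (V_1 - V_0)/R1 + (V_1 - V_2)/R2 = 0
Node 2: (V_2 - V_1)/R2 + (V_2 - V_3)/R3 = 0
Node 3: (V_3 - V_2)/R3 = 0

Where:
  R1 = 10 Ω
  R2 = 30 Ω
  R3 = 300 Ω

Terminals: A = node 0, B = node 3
Reduce the network between node 0 (A) and node 3 (B) by series/parallel combination:
  Rs1 = R1 + R2 (series, joined only at node 1) = 10 + 30 = 40 Ω
  Rs2 = R3 + Rs1 (series, joined only at node 2) = 300 + 40 = 340 Ω
R_eq = 340 Ω

Final answer: 340 Ω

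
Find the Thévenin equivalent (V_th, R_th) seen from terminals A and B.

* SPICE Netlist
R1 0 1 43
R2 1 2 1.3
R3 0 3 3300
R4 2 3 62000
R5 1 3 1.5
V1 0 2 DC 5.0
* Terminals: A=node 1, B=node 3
Step 1 — V_th is the open-circuit voltage V_A - V_B (nothing connected across the terminals).
Nodal analysis, taking node 2 as the 0 V reference.
Source V1 fixes V_0 = 5 V.
KCL at each unknown node (sum of currents leaving = 0; resistances in Ω):
  Node 1: (V_1 - 5)/43 + (V_1 - 0)/1.3 + (V_1 - V_3)/1.5 = 0
  Node 3: (V_3 - 5)/3300 + (V_3 - 0)/62000 + (V_3 - V_1)/1.5 = 0
Collecting terms (coefficients in siemens):
  1.459·V_1 - 0.6667·V_3 = 0.1163
  0.667·V_3 - 0.6667·V_1 = 0.001515
Determinant D = (1.459)(0.667) - (-0.6667)(-0.6667) = 0.5288
V_1 = [(0.1163)(0.667) - (-0.6667)(0.001515)]/D = 0.1486 V
V_3 = [(1.459)(0.001515) - (0.1163)(-0.6667)]/D = 0.1508 V
V_th = V_1 - V_3 = 0.1486 - 0.1508 = -0.002201 V
Step 2 — R_th: zero the source — replace V1 by a short circuit (node 2 merges into node 0) — and find the resistance seen between A (node 1) and B (node 3).
Reduce the network between node 1 (A) and node 3 (B) by series/parallel combination:
  Rp1 = R1 ‖ R2 (parallel, both between nodes 0 and 1) = 1/(1/43 + 1/1.3) = 1.262 Ω
  Rp2 = R3 ‖ R4 (parallel, both between nodes 0 and 3) = 1/(1/3300 + 1/62000) = 3133 Ω
  Rs1 = Rp1 + Rp2 (series, joined only at node 0) = 1.262 + 3133 = 3134 Ω
  Rp3 = R5 ‖ Rs1 (parallel, both between nodes 1 and 3) = 1/(1/1.5 + 1/3134) = 1.499 Ω
R_th = 1.499 Ω

Final answer: V_th = -0.002201 V, R_th = 1.499 Ω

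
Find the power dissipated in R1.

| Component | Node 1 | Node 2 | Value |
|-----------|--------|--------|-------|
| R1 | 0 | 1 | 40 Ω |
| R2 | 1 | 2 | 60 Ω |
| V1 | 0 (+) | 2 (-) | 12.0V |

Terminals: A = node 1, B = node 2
Nodal analysis, taking node 2 as the 0 V reference.
Source V1 fixes V_0 = 12 V.
KCL at each unknown node (sum of currents leaving = 0; resistances in Ω):
  Node 1: (V_1 - 12)/40 + (V_1 - 0)/60 = 0
Collecting terms: 0.04167 × V_1 = 0.3  =>  V_1 = 7.2 V
I_R1 = (V_0 - V_1)/R1 = (12 - 7.2)/40 = 0.12 A
P_R1 = I_R1² × R1 = (0.12)² × 40 = 0.576 W

Final answer: 0.576 W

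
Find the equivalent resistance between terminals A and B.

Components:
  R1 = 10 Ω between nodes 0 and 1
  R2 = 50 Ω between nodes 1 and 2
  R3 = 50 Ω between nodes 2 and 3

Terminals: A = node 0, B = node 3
Reduce the network between node 0 (A) and node 3 (B) by series/parallel combination:
  Rs1 = R1 + R2 (series, joined only at node 1) = 10 + 50 = 60 Ω
  Rs2 = R3 + Rs1 (series, joined only at node 2) = 50 + 60 = 110 Ω
R_eq = 110 Ω

Final answer: 110 Ω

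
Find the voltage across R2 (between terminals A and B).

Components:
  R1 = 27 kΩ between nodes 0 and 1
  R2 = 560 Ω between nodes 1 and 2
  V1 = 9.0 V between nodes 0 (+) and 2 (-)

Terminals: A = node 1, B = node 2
R1 and R2 are in series across V1 (node 0 → node 1 → node 2), and the output A–B is taken across R2, so this is a voltage divider.
Series current: I = V1/(R1 + R2) = 9/(27000 + 560) = 9/27560 = 0.0003266 A
V_R2 = I × R2 = V1 × R2/(R1 + R2) = 9 × 560/27560 = 0.1829 V

Final answer: 0.1829 V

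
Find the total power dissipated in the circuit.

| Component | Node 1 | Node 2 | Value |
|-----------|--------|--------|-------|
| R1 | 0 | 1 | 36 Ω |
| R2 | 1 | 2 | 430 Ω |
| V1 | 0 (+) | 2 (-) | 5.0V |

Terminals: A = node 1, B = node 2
Nodal analysis, taking node 2 as the 0 V reference.
Source V1 fixes V_0 = 5 V.
KCL at each unknown node (sum of currents leaving = 0; resistances in Ω):
  Node 1: (V_1 - 5)/36 + (V_1 - 0)/430 = 0
Collecting terms: 0.0301 × V_1 = 0.1389  =>  V_1 = 4.614 V
Power in each resistor, P = (ΔV)²/R:
  P_R1 = (5 - 4.614)²/36 = 0.004144 W
  P_R2 = (4.614 - 0)²/430 = 0.0495 W
P_total = P_R1 + P_R2 = 0.05365 W

Final answer: 0.05365 W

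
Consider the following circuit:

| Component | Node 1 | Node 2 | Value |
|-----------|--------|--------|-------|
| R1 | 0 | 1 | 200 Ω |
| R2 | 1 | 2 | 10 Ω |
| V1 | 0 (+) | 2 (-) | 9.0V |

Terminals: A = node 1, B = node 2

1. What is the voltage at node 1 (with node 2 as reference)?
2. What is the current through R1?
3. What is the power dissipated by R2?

Nodal analysis, taking node 2 as the 0 V reference.
Source V1 fixes V_0 = 9 V.
KCL at each unknown node (sum of currents leaving = 0; resistances in Ω):
  Node 1: (V_1 - 9)/200 + (V_1 - 0)/10 = 0
Collecting terms: 0.105 × V_1 = 0.045  =>  V_1 = 0.4286 V
Part 1:
  Read off the nodal solution: V_1 = 0.4286 V
Part 2:
  I_R1 = (V_0 - V_1)/R1 = (9 - 0.4286)/200 = 0.04286 A
  Magnitude: I_R1 = 0.04286 A
Part 3:
  I_R2 = (V_1 - V_2)/R2 = (0.4286 - 0)/10 = 0.04286 A
  P_R2 = I_R2² × R2 = (0.04286)² × 10 = 0.01837 W

Final answers:
1. V_1 = 0.4286 V
2. I_R1 = 0.04286 A
3. P_R2 = 0.01837 W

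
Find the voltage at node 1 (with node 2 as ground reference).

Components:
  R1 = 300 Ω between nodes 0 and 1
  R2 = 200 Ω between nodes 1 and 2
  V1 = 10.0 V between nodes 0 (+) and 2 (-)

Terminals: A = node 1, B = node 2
Nodal analysis, taking node 2 as the 0 V reference.
Source V1 fixes V_0 = 10 V.
KCL at each unknown node (sum of currents leaving = 0; resistances in Ω):
  Node 1: (V_1 - 10)/300 + (V_1 - 0)/200 = 0
Collecting terms: 0.008333 × V_1 = 0.03333  =>  V_1 = 4 V
The requested potential is V_1 = 4 V.

Final answer: V_1 = 4 V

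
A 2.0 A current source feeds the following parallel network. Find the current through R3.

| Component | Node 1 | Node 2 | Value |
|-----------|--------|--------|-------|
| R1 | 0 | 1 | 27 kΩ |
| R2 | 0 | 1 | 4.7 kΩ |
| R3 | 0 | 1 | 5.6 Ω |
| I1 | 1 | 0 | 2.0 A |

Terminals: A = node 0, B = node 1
All resistors sit directly between nodes 0 and 1, so they are in parallel and share one voltage V; the full source current 2 A splits among them.
1/R_par = 1/27000 + 1/4700 + 1/5.6 = 0.1788 S  =>  R_par = 5.592 Ω
V = I × R_par = 2 × 5.592 = 11.18 V
I_R3 = V/R3 = 11.18/5.6 = 1.997 A

Final answer: 1.997 A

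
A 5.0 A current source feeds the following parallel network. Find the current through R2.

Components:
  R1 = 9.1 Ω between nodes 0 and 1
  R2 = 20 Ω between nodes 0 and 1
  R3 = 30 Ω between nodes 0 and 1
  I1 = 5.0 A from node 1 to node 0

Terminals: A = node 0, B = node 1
All resistors sit directly between nodes 0 and 1, so they are in parallel and share one voltage V; the full source current 5 A splits among them.
1/R_par = 1/9.1 + 1/20 + 1/30 = 0.1932 S  =>  R_par = 5.175 Ω
V = I × R_par = 5 × 5.175 = 25.88 V
I_R2 = V/R2 = 25.88/20 = 1.294 A

Final answer: 1.294 A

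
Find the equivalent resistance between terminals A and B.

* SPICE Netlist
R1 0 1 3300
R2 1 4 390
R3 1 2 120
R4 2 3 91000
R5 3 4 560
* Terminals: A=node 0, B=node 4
Reduce the network between node 0 (A) and node 4 (B) by series/parallel combination:
  Rs1 = R3 + R4 (series, joined only at node 2) = 120 + 91000 = 91120 Ω
  Rs2 = R5 + Rs1 (series, joined only at node 3) = 560 + 91120 = 91680 Ω
  Rp1 = R2 ‖ Rs2 (parallel, both between nodes 1 and 4) = 1/(1/390 + 1/91680) = 388.3 Ω
  Rs3 = R1 + Rp1 (series, joined only at node 1) = 3300 + 388.3 = 3688 Ω
R_eq = 3.688 kΩ

Final answer: 3.688 kΩ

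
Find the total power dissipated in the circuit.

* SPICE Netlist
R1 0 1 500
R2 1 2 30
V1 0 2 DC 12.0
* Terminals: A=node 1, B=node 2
Nodal analysis, taking node 2 as the 0 V reference.
Source V1 fixes V_0 = 12 V.
KCL at each unknown node (sum of currents leaving = 0; resistances in Ω):
  Node 1: (V_1 - 12)/500 + (V_1 - 0)/30 = 0
Collecting terms: 0.03533 × V_1 = 0.024  =>  V_1 = 0.6792 V
Power in each resistor, P = (ΔV)²/R:
  P_R1 = (12 - 0.6792)²/500 = 0.2563 W
  P_R2 = (0.6792 - 0)²/30 = 0.01538 W
P_total = P_R1 + P_R2 = 0.2717 W

Final answer: 0.2717 W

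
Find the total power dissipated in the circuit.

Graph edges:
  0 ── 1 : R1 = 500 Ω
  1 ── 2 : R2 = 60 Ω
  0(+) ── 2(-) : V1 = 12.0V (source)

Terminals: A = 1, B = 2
Nodal analysis, taking node 2 as the 0 V reference.
Source V1 fixes V_0 = 12 V.
KCL at each unknown node (sum of currents leaving = 0; resistances in Ω):
  Node 1: (V_1 - 12)/500 + (V_1 - 0)/60 = 0
Collecting terms: 0.01867 × V_1 = 0.024  =>  V_1 = 1.286 V
Power in each resistor, P = (ΔV)²/R:
  P_R1 = (12 - 1.286)²/500 = 0.2296 W
  P_R2 = (1.286 - 0)²/60 = 0.02755 W
P_total = P_R1 + P_R2 = 0.2571 W

Final answer: 0.2571 W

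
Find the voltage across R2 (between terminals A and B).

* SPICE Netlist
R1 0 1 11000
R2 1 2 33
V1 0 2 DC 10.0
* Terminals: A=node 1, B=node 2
R1 and R2 are in series across V1 (node 0 → node 1 → node 2), and the output A–B is taken across R2, so this is a voltage divider.
Series current: I = V1/(R1 + R2) = 10/(11000 + 33) = 10/11030 = 0.0009064 A
V_R2 = I × R2 = V1 × R2/(R1 + R2) = 10 × 33/11030 = 0.02991 V

Final answer: 0.02991 V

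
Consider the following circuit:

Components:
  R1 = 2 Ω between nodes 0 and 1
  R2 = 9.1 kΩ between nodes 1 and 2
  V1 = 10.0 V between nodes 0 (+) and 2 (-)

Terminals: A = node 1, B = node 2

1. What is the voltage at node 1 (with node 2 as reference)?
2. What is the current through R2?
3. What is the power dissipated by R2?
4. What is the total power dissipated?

Nodal analysis, taking node 2 as the 0 V reference.
Source V1 fixes V_0 = 10 V.
KCL at each unknown node (sum of currents leaving = 0; resistances in Ω):
  Node 1: (V_1 - 10)/2 + (V_1 - 0)/9100 = 0
Collecting terms: 0.5001 × V_1 = 5  =>  V_1 = 9.998 V
Part 1:
  Read off the nodal solution: V_1 = 9.998 V
Part 2:
  I_R2 = (V_1 - V_2)/R2 = (9.998 - 0)/9100 = 0.001099 A
  Magnitude: I_R2 = 0.001099 A
Part 3:
  I_R2 = (V_1 - V_2)/R2 = (9.998 - 0)/9100 = 0.001099 A
  P_R2 = I_R2² × R2 = (0.001099)² × 9100 = 0.01098 W
Part 4:
  Power in each resistor, P = (ΔV)²/R:
    P_R1 = (10 - 9.998)²/2 = 0.000002414 W
    P_R2 = (9.998 - 0)²/9100 = 0.01098 W
  P_total = P_R1 + P_R2 = 0.01099 W

Final answers:
1. V_1 = 9.998 V
2. I_R2 = 0.001099 A
3. P_R2 = 0.01098 W
4. P_total = 0.01099 W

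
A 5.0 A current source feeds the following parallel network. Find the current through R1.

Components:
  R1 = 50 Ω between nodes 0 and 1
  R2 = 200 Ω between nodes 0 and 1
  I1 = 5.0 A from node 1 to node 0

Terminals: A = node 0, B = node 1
All resistors sit directly between nodes 0 and 1, so they are in parallel and share one voltage V; the full source current 5 A splits among them.
1/R_par = 1/50 + 1/200 = 0.025 S  =>  R_par = 40 Ω
V = I × R_par = 5 × 40 = 200 V
I_R1 = V/R1 = 200/50 = 4 A

Final answer: 4 A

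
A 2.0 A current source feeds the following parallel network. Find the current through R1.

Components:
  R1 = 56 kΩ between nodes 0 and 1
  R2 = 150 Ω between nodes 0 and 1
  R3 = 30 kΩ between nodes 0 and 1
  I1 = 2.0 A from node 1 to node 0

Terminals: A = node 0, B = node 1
All resistors sit directly between nodes 0 and 1, so they are in parallel and share one voltage V; the full source current 2 A splits among them.
1/R_par = 1/56000 + 1/150 + 1/30000 = 0.006718 S  =>  R_par = 148.9 Ω
V = I × R_par = 2 × 148.9 = 297.7 V
I_R1 = V/R1 = 297.7/56000 = 0.005316 A

Final answer: 0.005316 A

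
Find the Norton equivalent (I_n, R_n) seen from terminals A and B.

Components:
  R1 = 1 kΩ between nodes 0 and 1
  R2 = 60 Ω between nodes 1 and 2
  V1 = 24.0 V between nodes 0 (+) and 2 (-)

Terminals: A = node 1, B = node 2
Find the Thévenin equivalent first; then I_n = V_th/R_th and R_n = R_th.
Step 1 — V_th is the open-circuit voltage V_A - V_B (nothing connected across the terminals).
Nodal analysis, taking node 2 as the 0 V reference.
Source V1 fixes V_0 = 24 V.
KCL at each unknown node (sum of currents leaving = 0; resistances in Ω):
  Node 1: (V_1 - 24)/1000 + (V_1 - 0)/60 = 0
Collecting terms: 0.01767 × V_1 = 0.024  =>  V_1 = 1.358 V
V_th = V_1 - V_2 = 1.358 - 0 = 1.358 V
Step 2 — R_th: zero the source — replace V1 by a short circuit (node 2 merges into node 0) — and find the resistance seen between A (node 1) and B (node 0).
Reduce the network between node 1 (A) and node 0 (B) by series/parallel combination:
  Rp1 = R1 ‖ R2 (parallel, both between nodes 0 and 1) = 1/(1/1000 + 1/60) = 56.6 Ω
R_th = 56.6 Ω
I_n = V_th/R_th = 1.358/56.6 = 0.024 A, and R_n = R_th = 56.6 Ω

Final answer: I_n = 0.024 A, R_n = 56.6 Ω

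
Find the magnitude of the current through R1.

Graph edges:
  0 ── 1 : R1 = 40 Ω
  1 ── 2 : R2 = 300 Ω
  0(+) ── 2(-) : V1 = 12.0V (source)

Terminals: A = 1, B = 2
Nodal analysis, taking node 2 as the 0 V reference.
Source V1 fixes V_0 = 12 V.
KCL at each unknown node (sum of currents leaving = 0; resistances in Ω):
  Node 1: (V_1 - 12)/40 + (V_1 - 0)/300 = 0
Collecting terms: 0.02833 × V_1 = 0.3  =>  V_1 = 10.59 V
I_R1 = (V_0 - V_1)/R1 = (12 - 10.59)/40 = 0.03529 A
|I_R1| = 0.03529 A

Final answer: |I_R1| = 0.03529 A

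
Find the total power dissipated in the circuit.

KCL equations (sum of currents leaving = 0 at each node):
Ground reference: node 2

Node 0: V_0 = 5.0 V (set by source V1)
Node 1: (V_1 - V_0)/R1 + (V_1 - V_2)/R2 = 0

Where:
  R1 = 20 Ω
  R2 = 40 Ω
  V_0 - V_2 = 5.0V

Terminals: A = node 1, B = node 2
Nodal analysis, taking node 2 as the 0 V reference.
Source V1 fixes V_0 = 5 V.
KCL at each unknown node (sum of currents leaving = 0; resistances in Ω):
  Node 1: (V_1 - 5)/20 + (V_1 - 0)/40 = 0
Collecting terms: 0.075 × V_1 = 0.25  =>  V_1 = 3.333 V
Power in each resistor, P = (ΔV)²/R:
  P_R1 = (5 - 3.333)²/20 = 0.1389 W
  P_R2 = (3.333 - 0)²/40 = 0.2778 W
P_total = P_R1 + P_R2 = 0.4167 W

Final answer: 0.4167 W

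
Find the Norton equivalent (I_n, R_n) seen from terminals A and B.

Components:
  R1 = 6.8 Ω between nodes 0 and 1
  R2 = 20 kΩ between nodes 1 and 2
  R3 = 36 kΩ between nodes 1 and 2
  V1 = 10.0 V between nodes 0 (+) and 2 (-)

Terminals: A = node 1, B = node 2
Find the Thévenin equivalent first; then I_n = V_th/R_th and R_n = R_th.
Step 1 — V_th is the open-circuit voltage V_A - V_B (nothing connected across the terminals).
Nodal analysis, taking node 2 as the 0 V reference.
Source V1 fixes V_0 = 10 V.
KCL at each unknown node (sum of currents leaving = 0; resistances in Ω):
  Node 1: (V_1 - 10)/6.8 + (V_1 - 0)/20000 + (V_1 - 0)/36000 = 0
Collecting terms: 0.1471 × V_1 = 1.471  =>  V_1 = 9.995 V
V_th = V_1 - V_2 = 9.995 - 0 = 9.995 V
Step 2 — R_th: zero the source — replace V1 by a short circuit (node 2 merges into node 0) — and find the resistance seen between A (node 1) and B (node 0).
Reduce the network between node 1 (A) and node 0 (B) by series/parallel combination:
  Rp1 = R1 ‖ R2 ‖ R3 (parallel, all between nodes 0 and 1) = 1/(1/6.8 + 1/20000 + 1/36000) = 6.796 Ω
R_th = 6.796 Ω
I_n = V_th/R_th = 9.995/6.796 = 1.471 A, and R_n = R_th = 6.796 Ω

Final answer: I_n = 1.471 A, R_n = 6.796 Ω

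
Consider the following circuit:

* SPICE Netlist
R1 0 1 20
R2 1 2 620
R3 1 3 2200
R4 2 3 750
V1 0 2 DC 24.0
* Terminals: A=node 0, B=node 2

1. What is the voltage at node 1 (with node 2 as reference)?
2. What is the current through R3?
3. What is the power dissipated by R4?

Nodal analysis, taking node 2 as the 0 V reference.
Source V1 fixes V_0 = 24 V.
KCL at each unknown node (sum of currents leaving = 0; resistances in Ω):
  Node 1: (V_1 - 24)/20 + (V_1 - 0)/620 + (V_1 - V_3)/2200 = 0
  Node 3: (V_3 - V_1)/2200 + (V_3 - 0)/750 = 0
Collecting terms (coefficients in siemens):
  0.05207·V_1 - 0.0004545·V_3 = 1.2
  0.001788·V_3 - 0.0004545·V_1 = 0
Determinant D = (0.05207)(0.001788) - (-0.0004545)(-0.0004545) = 0.00009288
V_1 = [(1.2)(0.001788) - (-0.0004545)(0)]/D = 23.1 V
V_3 = [(0.05207)(0) - (1.2)(-0.0004545)]/D = 5.872 V
Part 1:
  Read off the nodal solution: V_1 = 23.1 V
Part 2:
  I_R3 = (V_1 - V_3)/R3 = (23.1 - 5.872)/2200 = 0.00783 A
  Magnitude: I_R3 = 0.00783 A
Part 3:
  I_R4 = (V_2 - V_3)/R4 = (0 - 5.872)/750 = -0.00783 A
  P_R4 = I_R4² × R4 = (-0.00783)² × 750 = 0.04598 W

Final answers:
1. V_1 = 23.1 V
2. I_R3 = 0.00783 A
3. P_R4 = 0.04598 W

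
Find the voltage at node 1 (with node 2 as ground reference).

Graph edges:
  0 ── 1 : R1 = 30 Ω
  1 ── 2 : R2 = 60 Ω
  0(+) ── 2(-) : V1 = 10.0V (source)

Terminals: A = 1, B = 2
Nodal analysis, taking node 2 as the 0 V reference.
Source V1 fixes V_0 = 10 V.
KCL at each unknown node (sum of currents leaving = 0; resistances in Ω):
  Node 1: (V_1 - 10)/30 + (V_1 - 0)/60 = 0
Collecting terms: 0.05 × V_1 = 0.3333  =>  V_1 = 6.667 V
The requested potential is V_1 = 6.667 V.

Final answer: V_1 = 6.667 V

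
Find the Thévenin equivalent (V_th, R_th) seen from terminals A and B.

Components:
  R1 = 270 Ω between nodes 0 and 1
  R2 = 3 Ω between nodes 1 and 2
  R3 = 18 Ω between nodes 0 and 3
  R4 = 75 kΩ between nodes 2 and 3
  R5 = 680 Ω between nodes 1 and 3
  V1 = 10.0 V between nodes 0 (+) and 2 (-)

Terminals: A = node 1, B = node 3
Step 1 — V_th is the open-circuit voltage V_A - V_B (nothing connected across the terminals).
Nodal analysis, taking node 2 as the 0 V reference.
Source V1 fixes V_0 = 10 V.
KCL at each unknown node (sum of currents leaving = 0; resistances in Ω):
  Node 1: (V_1 - 10)/270 + (V_1 - 0)/3 + (V_1 - V_3)/680 = 0
  Node 3: (V_3 - 10)/18 + (V_3 - 0)/75000 + (V_3 - V_1)/680 = 0
Collecting terms (coefficients in siemens):
  0.3385·V_1 - 0.001471·V_3 = 0.03704
  0.05704·V_3 - 0.001471·V_1 = 0.5556
Determinant D = (0.3385)(0.05704) - (-0.001471)(-0.001471) = 0.01931
V_1 = [(0.03704)(0.05704) - (-0.001471)(0.5556)]/D = 0.1517 V
V_3 = [(0.3385)(0.5556) - (0.03704)(-0.001471)]/D = 9.744 V
V_th = V_1 - V_3 = 0.1517 - 9.744 = -9.592 V
Step 2 — R_th: zero the source — replace V1 by a short circuit (node 2 merges into node 0) — and find the resistance seen between A (node 1) and B (node 3).
Reduce the network between node 1 (A) and node 3 (B) by series/parallel combination:
  Rp1 = R1 ‖ R2 (parallel, both between nodes 0 and 1) = 1/(1/270 + 1/3) = 2.967 Ω
  Rp2 = R3 ‖ R4 (parallel, both between nodes 0 and 3) = 1/(1/18 + 1/75000) = 18 Ω
  Rs1 = Rp1 + Rp2 (series, joined only at node 0) = 2.967 + 18 = 20.96 Ω
  Rp3 = R5 ‖ Rs1 (parallel, both between nodes 1 and 3) = 1/(1/680 + 1/20.96) = 20.34 Ω
R_th = 20.34 Ω

Final answer: V_th = -9.592 V, R_th = 20.34 Ω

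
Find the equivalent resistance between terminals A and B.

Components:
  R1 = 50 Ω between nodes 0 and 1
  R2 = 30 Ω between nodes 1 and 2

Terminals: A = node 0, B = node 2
Reduce the network between node 0 (A) and node 2 (B) by series/parallel combination:
  Rs1 = R1 + R2 (series, joined only at node 1) = 50 + 30 = 80 Ω
R_eq = 80 Ω

Final answer: 80 Ω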